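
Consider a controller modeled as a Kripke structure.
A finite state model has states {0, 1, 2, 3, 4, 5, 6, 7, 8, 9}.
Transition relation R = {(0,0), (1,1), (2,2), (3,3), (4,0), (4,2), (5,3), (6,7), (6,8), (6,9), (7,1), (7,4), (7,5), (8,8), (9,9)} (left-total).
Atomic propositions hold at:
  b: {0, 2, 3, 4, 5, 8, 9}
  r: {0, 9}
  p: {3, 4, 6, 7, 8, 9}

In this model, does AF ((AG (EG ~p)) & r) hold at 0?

Yes

Sat(~p) = {0, 1, 2, 5}
EG ~p: greatest fixpoint, start Z0 = {0, 1, 2, 5}, keep only states in Sat with some successor in Z. Z1 = {0, 1, 2}; fixed.
Sat(EG ~p) = {0, 1, 2}
AG (EG ~p): greatest fixpoint, start Z0 = {0, 1, 2}, keep only states in Sat with every successor in Z. Already a fixed point.
Sat(AG (EG ~p)) = {0, 1, 2}
Sat((AG (EG ~p)) & r) = {0}
AF ((AG (EG ~p)) & r): least fixpoint, start Z0 = {0}, add states with every successor in Z. Already a fixed point.
Sat(AF ((AG (EG ~p)) & r)) = {0}
0 ∈ Sat(AF ((AG (EG ~p)) & r)) = {0}, so the formula holds at 0.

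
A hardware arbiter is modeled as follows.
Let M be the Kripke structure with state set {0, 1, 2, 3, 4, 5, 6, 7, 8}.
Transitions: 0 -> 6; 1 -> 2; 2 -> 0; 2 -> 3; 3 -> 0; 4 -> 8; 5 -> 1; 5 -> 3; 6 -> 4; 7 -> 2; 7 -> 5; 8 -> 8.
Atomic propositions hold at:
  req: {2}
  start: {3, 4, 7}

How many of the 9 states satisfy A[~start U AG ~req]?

8

Sat(~start) = {0, 1, 2, 5, 6, 8}
Sat(~req) = {0, 1, 3, 4, 5, 6, 7, 8}
AG ~req: greatest fixpoint, start Z0 = {0, 1, 3, 4, 5, 6, 7, 8}, keep only states in Sat with every successor in Z. Z1 = {0, 3, 4, 5, 6, 8}; Z2 = {0, 3, 4, 6, 8}; fixed.
Sat(AG ~req) = {0, 3, 4, 6, 8}
A[~start U AG ~req]: least fixpoint, start Z0 = Sat(AG ~req) = {0, 3, 4, 6, 8}, add states in Sat(~start) with every successor in Z. Z1 = {0, 2, 3, 4, 6, 8}; Z2 = {0, 1, 2, 3, 4, 6, 8}; Z3 = {0, 1, 2, 3, 4, 5, 6, 8}; fixed.
Sat(A[~start U AG ~req]) = {0, 1, 2, 3, 4, 5, 6, 8}
|Sat(A[~start U AG ~req])| = |{0, 1, 2, 3, 4, 5, 6, 8}| = 8.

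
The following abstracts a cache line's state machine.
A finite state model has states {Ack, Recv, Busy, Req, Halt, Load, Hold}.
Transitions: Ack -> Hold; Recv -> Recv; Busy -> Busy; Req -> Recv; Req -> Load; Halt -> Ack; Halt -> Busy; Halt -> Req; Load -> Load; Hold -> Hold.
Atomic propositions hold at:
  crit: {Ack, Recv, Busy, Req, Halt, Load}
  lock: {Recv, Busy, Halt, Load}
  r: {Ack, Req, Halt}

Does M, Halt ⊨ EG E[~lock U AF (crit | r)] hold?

Yes

Sat(~lock) = {Ack, Req, Hold}
Sat(crit | r) = {Ack, Recv, Busy, Req, Halt, Load}
AF (crit | r): least fixpoint, start Z0 = {Ack, Recv, Busy, Req, Halt, Load}, add states with every successor in Z. Already a fixed point.
Sat(AF (crit | r)) = {Ack, Recv, Busy, Req, Halt, Load}
E[~lock U AF (crit | r)]: least fixpoint, start Z0 = Sat(AF (crit | r)) = {Ack, Recv, Busy, Req, Halt, Load}, add states in Sat(~lock) with some successor in Z. Already a fixed point.
Sat(E[~lock U AF (crit | r)]) = {Ack, Recv, Busy, Req, Halt, Load}
EG E[~lock U AF (crit | r)]: greatest fixpoint, start Z0 = {Ack, Recv, Busy, Req, Halt, Load}, keep only states in Sat with some successor in Z. Z1 = {Recv, Busy, Req, Halt, Load}; fixed.
Sat(EG E[~lock U AF (crit | r)]) = {Recv, Busy, Req, Halt, Load}
Halt ∈ Sat(EG E[~lock U AF (crit | r)]) = {Recv, Busy, Req, Halt, Load}, so the formula holds at Halt.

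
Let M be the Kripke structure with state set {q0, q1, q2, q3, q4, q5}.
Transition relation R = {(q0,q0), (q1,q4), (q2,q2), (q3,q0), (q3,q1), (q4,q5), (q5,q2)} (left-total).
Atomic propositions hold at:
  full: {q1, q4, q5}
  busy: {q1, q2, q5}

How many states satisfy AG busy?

AG busy: greatest fixpoint, start Z0 = {q1, q2, q5}, keep only states in Sat with every successor in Z. Z1 = {q2, q5}; fixed.
Sat(AG busy) = {q2, q5}
|Sat(AG busy)| = |{q2, q5}| = 2.

2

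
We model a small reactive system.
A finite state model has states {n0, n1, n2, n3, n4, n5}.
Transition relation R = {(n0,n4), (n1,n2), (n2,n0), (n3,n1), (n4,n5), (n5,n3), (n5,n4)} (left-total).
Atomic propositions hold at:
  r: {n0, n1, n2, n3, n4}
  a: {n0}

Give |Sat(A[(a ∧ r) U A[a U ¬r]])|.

1

Sat(a ∧ r) = {n0}
Sat(¬r) = {n5}
A[a U ¬r]: least fixpoint, start Z0 = Sat(¬r) = {n5}, add states in Sat(a) with every successor in Z. Already a fixed point.
Sat(A[a U ¬r]) = {n5}
A[(a ∧ r) U A[a U ¬r]]: least fixpoint, start Z0 = Sat(A[a U ¬r]) = {n5}, add states in Sat(a ∧ r) with every successor in Z. Already a fixed point.
Sat(A[(a ∧ r) U A[a U ¬r]]) = {n5}
|Sat(A[(a ∧ r) U A[a U ¬r]])| = |{n5}| = 1.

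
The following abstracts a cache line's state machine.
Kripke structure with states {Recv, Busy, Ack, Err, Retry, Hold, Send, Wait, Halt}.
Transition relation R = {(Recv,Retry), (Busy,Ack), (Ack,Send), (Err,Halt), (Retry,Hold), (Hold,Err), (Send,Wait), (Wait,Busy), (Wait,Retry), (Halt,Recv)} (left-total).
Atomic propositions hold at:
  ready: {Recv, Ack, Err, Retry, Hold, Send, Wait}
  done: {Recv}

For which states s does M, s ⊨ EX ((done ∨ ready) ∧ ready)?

Sat(done ∨ ready) = {Recv, Ack, Err, Retry, Hold, Send, Wait}
Sat((done ∨ ready) ∧ ready) = {Recv, Ack, Err, Retry, Hold, Send, Wait}
Sat(EX ((done ∨ ready) ∧ ready)) = {s : some successor in {Recv, Ack, Err, Retry, Hold, Send, Wait}} = {Recv, Busy, Ack, Retry, Hold, Send, Wait, Halt}

{Recv, Busy, Ack, Retry, Hold, Send, Wait, Halt}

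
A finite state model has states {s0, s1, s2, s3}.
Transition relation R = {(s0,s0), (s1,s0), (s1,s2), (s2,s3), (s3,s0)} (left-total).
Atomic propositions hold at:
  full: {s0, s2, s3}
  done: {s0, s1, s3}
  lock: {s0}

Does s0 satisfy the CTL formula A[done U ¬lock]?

Sat(¬lock) = {s1, s2, s3}
A[done U ¬lock]: least fixpoint, start Z0 = Sat(¬lock) = {s1, s2, s3}, add states in Sat(done) with every successor in Z. Already a fixed point.
Sat(A[done U ¬lock]) = {s1, s2, s3}
s0 ∉ Sat(A[done U ¬lock]) = {s1, s2, s3}, so the formula does not hold at s0.

No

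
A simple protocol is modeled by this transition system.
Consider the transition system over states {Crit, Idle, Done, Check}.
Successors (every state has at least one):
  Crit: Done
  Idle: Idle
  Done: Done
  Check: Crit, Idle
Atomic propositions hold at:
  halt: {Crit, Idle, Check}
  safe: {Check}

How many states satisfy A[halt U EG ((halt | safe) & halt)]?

Sat(halt | safe) = {Crit, Idle, Check}
Sat((halt | safe) & halt) = {Crit, Idle, Check}
EG ((halt | safe) & halt): greatest fixpoint, start Z0 = {Crit, Idle, Check}, keep only states in Sat with some successor in Z. Z1 = {Idle, Check}; fixed.
Sat(EG ((halt | safe) & halt)) = {Idle, Check}
A[halt U EG ((halt | safe) & halt)]: least fixpoint, start Z0 = Sat(EG ((halt | safe) & halt)) = {Idle, Check}, add states in Sat(halt) with every successor in Z. Already a fixed point.
Sat(A[halt U EG ((halt | safe) & halt)]) = {Idle, Check}
|Sat(A[halt U EG ((halt | safe) & halt)])| = |{Idle, Check}| = 2.

2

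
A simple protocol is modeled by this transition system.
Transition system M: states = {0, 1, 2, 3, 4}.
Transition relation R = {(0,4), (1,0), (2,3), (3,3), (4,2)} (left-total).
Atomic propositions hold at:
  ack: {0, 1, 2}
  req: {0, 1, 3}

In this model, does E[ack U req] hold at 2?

E[ack U req]: least fixpoint, start Z0 = Sat(req) = {0, 1, 3}, add states in Sat(ack) with some successor in Z. Z1 = {0, 1, 2, 3}; fixed.
Sat(E[ack U req]) = {0, 1, 2, 3}
2 ∈ Sat(E[ack U req]) = {0, 1, 2, 3}, so the formula holds at 2.

Yes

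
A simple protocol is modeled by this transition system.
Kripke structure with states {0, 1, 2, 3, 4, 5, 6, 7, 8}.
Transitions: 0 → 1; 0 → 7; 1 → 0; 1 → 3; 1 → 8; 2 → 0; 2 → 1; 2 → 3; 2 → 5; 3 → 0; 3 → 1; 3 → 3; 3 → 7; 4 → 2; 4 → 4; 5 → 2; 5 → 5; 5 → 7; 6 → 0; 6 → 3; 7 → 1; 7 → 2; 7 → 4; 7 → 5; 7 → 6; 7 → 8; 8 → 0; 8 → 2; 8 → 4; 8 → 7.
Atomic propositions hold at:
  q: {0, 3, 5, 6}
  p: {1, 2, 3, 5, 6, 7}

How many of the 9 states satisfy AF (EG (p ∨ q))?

7

Sat(p ∨ q) = {0, 1, 2, 3, 5, 6, 7}
EG (p ∨ q): greatest fixpoint, start Z0 = {0, 1, 2, 3, 5, 6, 7}, keep only states in Sat with some successor in Z. Already a fixed point.
Sat(EG (p ∨ q)) = {0, 1, 2, 3, 5, 6, 7}
AF (EG (p ∨ q)): least fixpoint, start Z0 = {0, 1, 2, 3, 5, 6, 7}, add states with every successor in Z. Already a fixed point.
Sat(AF (EG (p ∨ q))) = {0, 1, 2, 3, 5, 6, 7}
|Sat(AF (EG (p ∨ q)))| = |{0, 1, 2, 3, 5, 6, 7}| = 7.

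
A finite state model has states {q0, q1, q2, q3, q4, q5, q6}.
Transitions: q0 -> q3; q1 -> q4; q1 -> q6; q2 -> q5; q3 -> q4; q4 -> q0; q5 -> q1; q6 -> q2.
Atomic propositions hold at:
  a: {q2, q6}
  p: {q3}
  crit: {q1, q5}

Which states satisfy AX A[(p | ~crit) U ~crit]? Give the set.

Sat(~crit) = {q0, q2, q3, q4, q6}
Sat(p | ~crit) = {q0, q2, q3, q4, q6}
A[(p | ~crit) U ~crit]: least fixpoint, start Z0 = Sat(~crit) = {q0, q2, q3, q4, q6}, add states in Sat(p | ~crit) with every successor in Z. Already a fixed point.
Sat(A[(p | ~crit) U ~crit]) = {q0, q2, q3, q4, q6}
Sat(AX A[(p | ~crit) U ~crit]) = {s : every successor in {q0, q2, q3, q4, q6}} = {q0, q1, q3, q4, q6}

{q0, q1, q3, q4, q6}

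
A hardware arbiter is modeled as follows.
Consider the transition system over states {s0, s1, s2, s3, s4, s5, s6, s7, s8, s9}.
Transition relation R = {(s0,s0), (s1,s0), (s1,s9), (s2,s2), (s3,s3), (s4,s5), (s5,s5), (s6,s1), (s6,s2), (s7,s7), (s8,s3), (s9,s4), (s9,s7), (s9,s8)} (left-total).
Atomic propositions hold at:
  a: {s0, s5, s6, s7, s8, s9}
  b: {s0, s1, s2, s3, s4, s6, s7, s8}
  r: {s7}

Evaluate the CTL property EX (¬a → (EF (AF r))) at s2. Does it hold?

No

Sat(¬a) = {s1, s2, s3, s4}
AF r: least fixpoint, start Z0 = {s7}, add states with every successor in Z. Already a fixed point.
Sat(AF r) = {s7}
EF (AF r): least fixpoint, start Z0 = {s7}, add states with some successor in Z. Z1 = {s7, s9}; Z2 = {s1, s7, s9}; Z3 = {s1, s6, s7, s9}; fixed.
Sat(EF (AF r)) = {s1, s6, s7, s9}
Sat(¬a → (EF (AF r))) = {s0, s1, s5, s6, s7, s8, s9}
Sat(EX (¬a → (EF (AF r)))) = {s : some successor in {s0, s1, s5, s6, s7, s8, s9}} = {s0, s1, s4, s5, s6, s7, s9}
s2 ∉ Sat(EX (¬a → (EF (AF r)))) = {s0, s1, s4, s5, s6, s7, s9}, so the formula does not hold at s2.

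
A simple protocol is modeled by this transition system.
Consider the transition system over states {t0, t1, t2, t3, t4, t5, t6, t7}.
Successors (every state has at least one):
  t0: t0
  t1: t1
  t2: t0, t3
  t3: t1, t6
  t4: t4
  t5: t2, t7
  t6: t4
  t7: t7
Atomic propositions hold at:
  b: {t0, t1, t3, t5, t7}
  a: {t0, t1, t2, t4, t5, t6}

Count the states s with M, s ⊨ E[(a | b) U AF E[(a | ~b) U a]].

7

Sat(a | b) = {t0, t1, t2, t3, t4, t5, t6, t7}
Sat(~b) = {t2, t4, t6}
Sat(a | ~b) = {t0, t1, t2, t4, t5, t6}
E[(a | ~b) U a]: least fixpoint, start Z0 = Sat(a) = {t0, t1, t2, t4, t5, t6}, add states in Sat(a | ~b) with some successor in Z. Already a fixed point.
Sat(E[(a | ~b) U a]) = {t0, t1, t2, t4, t5, t6}
AF E[(a | ~b) U a]: least fixpoint, start Z0 = {t0, t1, t2, t4, t5, t6}, add states with every successor in Z. Z1 = {t0, t1, t2, t3, t4, t5, t6}; fixed.
Sat(AF E[(a | ~b) U a]) = {t0, t1, t2, t3, t4, t5, t6}
E[(a | b) U AF E[(a | ~b) U a]]: least fixpoint, start Z0 = Sat(AF E[(a | ~b) U a]) = {t0, t1, t2, t3, t4, t5, t6}, add states in Sat(a | b) with some successor in Z. Already a fixed point.
Sat(E[(a | b) U AF E[(a | ~b) U a]]) = {t0, t1, t2, t3, t4, t5, t6}
|Sat(E[(a | b) U AF E[(a | ~b) U a]])| = |{t0, t1, t2, t3, t4, t5, t6}| = 7.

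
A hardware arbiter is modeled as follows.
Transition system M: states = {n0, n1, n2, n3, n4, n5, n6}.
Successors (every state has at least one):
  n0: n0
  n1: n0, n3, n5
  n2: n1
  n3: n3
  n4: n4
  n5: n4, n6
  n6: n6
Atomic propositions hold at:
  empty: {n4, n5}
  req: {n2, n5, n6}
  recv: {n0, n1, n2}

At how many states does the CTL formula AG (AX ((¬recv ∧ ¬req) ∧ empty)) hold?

1

Sat(¬recv) = {n3, n4, n5, n6}
Sat(¬req) = {n0, n1, n3, n4}
Sat(¬recv ∧ ¬req) = {n3, n4}
Sat((¬recv ∧ ¬req) ∧ empty) = {n4}
Sat(AX ((¬recv ∧ ¬req) ∧ empty)) = {s : every successor in {n4}} = {n4}
AG (AX ((¬recv ∧ ¬req) ∧ empty)): greatest fixpoint, start Z0 = {n4}, keep only states in Sat with every successor in Z. Already a fixed point.
Sat(AG (AX ((¬recv ∧ ¬req) ∧ empty))) = {n4}
|Sat(AG (AX ((¬recv ∧ ¬req) ∧ empty)))| = |{n4}| = 1.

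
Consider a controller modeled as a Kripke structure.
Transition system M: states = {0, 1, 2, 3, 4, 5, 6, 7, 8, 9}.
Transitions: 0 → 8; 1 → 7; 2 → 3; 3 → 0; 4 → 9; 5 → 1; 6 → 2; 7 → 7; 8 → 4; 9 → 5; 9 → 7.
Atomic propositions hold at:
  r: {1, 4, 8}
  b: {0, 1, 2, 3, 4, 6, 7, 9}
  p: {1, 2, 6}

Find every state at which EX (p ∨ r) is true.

{0, 5, 6, 8}

Sat(p ∨ r) = {1, 2, 4, 6, 8}
Sat(EX (p ∨ r)) = {s : some successor in {1, 2, 4, 6, 8}} = {0, 5, 6, 8}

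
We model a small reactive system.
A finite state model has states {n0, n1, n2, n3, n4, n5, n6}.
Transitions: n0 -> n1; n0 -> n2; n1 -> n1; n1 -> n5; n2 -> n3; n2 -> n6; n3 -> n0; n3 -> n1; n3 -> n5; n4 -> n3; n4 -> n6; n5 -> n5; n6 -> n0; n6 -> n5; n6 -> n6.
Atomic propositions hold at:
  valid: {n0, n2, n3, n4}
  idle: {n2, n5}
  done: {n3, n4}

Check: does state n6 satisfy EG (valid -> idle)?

Yes

Sat(valid -> idle) = {n1, n2, n5, n6}
EG (valid -> idle): greatest fixpoint, start Z0 = {n1, n2, n5, n6}, keep only states in Sat with some successor in Z. Already a fixed point.
Sat(EG (valid -> idle)) = {n1, n2, n5, n6}
n6 ∈ Sat(EG (valid -> idle)) = {n1, n2, n5, n6}, so the formula holds at n6.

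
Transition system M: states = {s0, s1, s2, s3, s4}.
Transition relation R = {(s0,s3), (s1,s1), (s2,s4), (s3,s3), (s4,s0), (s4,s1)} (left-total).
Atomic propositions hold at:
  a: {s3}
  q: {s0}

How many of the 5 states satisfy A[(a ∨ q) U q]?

Sat(a ∨ q) = {s0, s3}
A[(a ∨ q) U q]: least fixpoint, start Z0 = Sat(q) = {s0}, add states in Sat(a ∨ q) with every successor in Z. Already a fixed point.
Sat(A[(a ∨ q) U q]) = {s0}
|Sat(A[(a ∨ q) U q])| = |{s0}| = 1.

1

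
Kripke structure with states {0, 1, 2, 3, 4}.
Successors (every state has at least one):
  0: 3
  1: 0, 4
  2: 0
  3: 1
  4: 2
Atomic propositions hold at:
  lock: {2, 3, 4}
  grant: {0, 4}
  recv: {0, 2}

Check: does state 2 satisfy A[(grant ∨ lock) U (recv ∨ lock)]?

Sat(grant ∨ lock) = {0, 2, 3, 4}
Sat(recv ∨ lock) = {0, 2, 3, 4}
A[(grant ∨ lock) U (recv ∨ lock)]: least fixpoint, start Z0 = Sat((recv ∨ lock)) = {0, 2, 3, 4}, add states in Sat(grant ∨ lock) with every successor in Z. Already a fixed point.
Sat(A[(grant ∨ lock) U (recv ∨ lock)]) = {0, 2, 3, 4}
2 ∈ Sat(A[(grant ∨ lock) U (recv ∨ lock)]) = {0, 2, 3, 4}, so the formula holds at 2.

Yes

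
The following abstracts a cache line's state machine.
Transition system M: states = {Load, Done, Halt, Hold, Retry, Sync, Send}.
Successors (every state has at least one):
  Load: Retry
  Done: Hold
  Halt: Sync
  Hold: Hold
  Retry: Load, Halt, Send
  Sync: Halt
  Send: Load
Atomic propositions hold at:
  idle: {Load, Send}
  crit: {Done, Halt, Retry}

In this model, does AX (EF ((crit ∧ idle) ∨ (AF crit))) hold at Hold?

Sat(crit ∧ idle) = ∅
AF crit: least fixpoint, start Z0 = {Done, Halt, Retry}, add states with every successor in Z. Z1 = {Load, Done, Halt, Retry, Sync}; Z2 = {Load, Done, Halt, Retry, Sync, Send}; fixed.
Sat(AF crit) = {Load, Done, Halt, Retry, Sync, Send}
Sat((crit ∧ idle) ∨ (AF crit)) = {Load, Done, Halt, Retry, Sync, Send}
EF ((crit ∧ idle) ∨ (AF crit)): least fixpoint, start Z0 = {Load, Done, Halt, Retry, Sync, Send}, add states with some successor in Z. Already a fixed point.
Sat(EF ((crit ∧ idle) ∨ (AF crit))) = {Load, Done, Halt, Retry, Sync, Send}
Sat(AX (EF ((crit ∧ idle) ∨ (AF crit)))) = {s : every successor in {Load, Done, Halt, Retry, Sync, Send}} = {Load, Halt, Retry, Sync, Send}
Hold ∉ Sat(AX (EF ((crit ∧ idle) ∨ (AF crit)))) = {Load, Halt, Retry, Sync, Send}, so the formula does not hold at Hold.

No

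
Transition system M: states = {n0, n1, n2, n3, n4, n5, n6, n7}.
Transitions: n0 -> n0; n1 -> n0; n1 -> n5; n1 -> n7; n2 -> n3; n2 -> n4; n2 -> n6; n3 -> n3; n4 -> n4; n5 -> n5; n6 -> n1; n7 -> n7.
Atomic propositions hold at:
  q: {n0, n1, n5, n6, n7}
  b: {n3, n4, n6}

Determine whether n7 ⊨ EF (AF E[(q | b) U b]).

Sat(q | b) = {n0, n1, n3, n4, n5, n6, n7}
E[(q | b) U b]: least fixpoint, start Z0 = Sat(b) = {n3, n4, n6}, add states in Sat(q | b) with some successor in Z. Already a fixed point.
Sat(E[(q | b) U b]) = {n3, n4, n6}
AF E[(q | b) U b]: least fixpoint, start Z0 = {n3, n4, n6}, add states with every successor in Z. Z1 = {n2, n3, n4, n6}; fixed.
Sat(AF E[(q | b) U b]) = {n2, n3, n4, n6}
EF (AF E[(q | b) U b]): least fixpoint, start Z0 = {n2, n3, n4, n6}, add states with some successor in Z. Already a fixed point.
Sat(EF (AF E[(q | b) U b])) = {n2, n3, n4, n6}
n7 ∉ Sat(EF (AF E[(q | b) U b])) = {n2, n3, n4, n6}, so the formula does not hold at n7.

No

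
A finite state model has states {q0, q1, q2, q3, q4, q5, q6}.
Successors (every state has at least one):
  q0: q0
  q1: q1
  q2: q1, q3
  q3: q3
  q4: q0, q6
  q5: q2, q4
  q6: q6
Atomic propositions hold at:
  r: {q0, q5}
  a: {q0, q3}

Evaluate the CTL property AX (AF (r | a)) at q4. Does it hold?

No

Sat(r | a) = {q0, q3, q5}
AF (r | a): least fixpoint, start Z0 = {q0, q3, q5}, add states with every successor in Z. Already a fixed point.
Sat(AF (r | a)) = {q0, q3, q5}
Sat(AX (AF (r | a))) = {s : every successor in {q0, q3, q5}} = {q0, q3}
q4 ∉ Sat(AX (AF (r | a))) = {q0, q3}, so the formula does not hold at q4.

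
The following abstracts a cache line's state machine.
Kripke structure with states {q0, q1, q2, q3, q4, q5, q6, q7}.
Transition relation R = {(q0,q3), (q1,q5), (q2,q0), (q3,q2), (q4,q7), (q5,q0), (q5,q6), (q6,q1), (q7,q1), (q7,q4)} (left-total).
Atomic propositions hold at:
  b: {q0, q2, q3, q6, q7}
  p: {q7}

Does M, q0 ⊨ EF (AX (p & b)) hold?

No

Sat(p & b) = {q7}
Sat(AX (p & b)) = {s : every successor in {q7}} = {q4}
EF (AX (p & b)): least fixpoint, start Z0 = {q4}, add states with some successor in Z. Z1 = {q4, q7}; fixed.
Sat(EF (AX (p & b))) = {q4, q7}
q0 ∉ Sat(EF (AX (p & b))) = {q4, q7}, so the formula does not hold at q0.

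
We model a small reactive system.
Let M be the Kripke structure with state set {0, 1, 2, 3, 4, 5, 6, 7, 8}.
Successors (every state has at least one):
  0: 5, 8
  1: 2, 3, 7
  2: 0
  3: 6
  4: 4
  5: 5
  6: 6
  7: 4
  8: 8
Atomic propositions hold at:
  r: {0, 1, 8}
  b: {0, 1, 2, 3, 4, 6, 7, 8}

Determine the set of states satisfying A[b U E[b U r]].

{0, 1, 2, 8}

E[b U r]: least fixpoint, start Z0 = Sat(r) = {0, 1, 8}, add states in Sat(b) with some successor in Z. Z1 = {0, 1, 2, 8}; fixed.
Sat(E[b U r]) = {0, 1, 2, 8}
A[b U E[b U r]]: least fixpoint, start Z0 = Sat(E[b U r]) = {0, 1, 2, 8}, add states in Sat(b) with every successor in Z. Already a fixed point.
Sat(A[b U E[b U r]]) = {0, 1, 2, 8}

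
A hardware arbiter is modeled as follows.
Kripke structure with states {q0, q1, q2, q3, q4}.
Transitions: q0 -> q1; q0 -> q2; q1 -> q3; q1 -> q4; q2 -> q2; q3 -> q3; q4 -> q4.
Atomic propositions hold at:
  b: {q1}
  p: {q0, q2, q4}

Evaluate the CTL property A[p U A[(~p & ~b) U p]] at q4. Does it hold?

Yes

Sat(~p) = {q1, q3}
Sat(~b) = {q0, q2, q3, q4}
Sat(~p & ~b) = {q3}
A[(~p & ~b) U p]: least fixpoint, start Z0 = Sat(p) = {q0, q2, q4}, add states in Sat(~p & ~b) with every successor in Z. Already a fixed point.
Sat(A[(~p & ~b) U p]) = {q0, q2, q4}
A[p U A[(~p & ~b) U p]]: least fixpoint, start Z0 = Sat(A[(~p & ~b) U p]) = {q0, q2, q4}, add states in Sat(p) with every successor in Z. Already a fixed point.
Sat(A[p U A[(~p & ~b) U p]]) = {q0, q2, q4}
q4 ∈ Sat(A[p U A[(~p & ~b) U p]]) = {q0, q2, q4}, so the formula holds at q4.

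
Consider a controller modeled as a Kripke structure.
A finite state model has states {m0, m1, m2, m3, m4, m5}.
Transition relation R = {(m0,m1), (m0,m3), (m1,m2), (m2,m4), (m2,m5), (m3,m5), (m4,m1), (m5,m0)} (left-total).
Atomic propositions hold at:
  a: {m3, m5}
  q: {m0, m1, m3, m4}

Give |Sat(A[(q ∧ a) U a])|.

Sat(q ∧ a) = {m3}
A[(q ∧ a) U a]: least fixpoint, start Z0 = Sat(a) = {m3, m5}, add states in Sat(q ∧ a) with every successor in Z. Already a fixed point.
Sat(A[(q ∧ a) U a]) = {m3, m5}
|Sat(A[(q ∧ a) U a])| = |{m3, m5}| = 2.

2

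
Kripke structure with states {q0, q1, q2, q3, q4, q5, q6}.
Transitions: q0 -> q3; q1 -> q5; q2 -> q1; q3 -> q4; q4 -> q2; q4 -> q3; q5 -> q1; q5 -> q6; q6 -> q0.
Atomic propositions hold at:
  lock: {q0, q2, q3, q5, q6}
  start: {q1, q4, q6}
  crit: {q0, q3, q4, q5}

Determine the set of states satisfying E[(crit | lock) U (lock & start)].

{q5, q6}

Sat(crit | lock) = {q0, q2, q3, q4, q5, q6}
Sat(lock & start) = {q6}
E[(crit | lock) U (lock & start)]: least fixpoint, start Z0 = Sat((lock & start)) = {q6}, add states in Sat(crit | lock) with some successor in Z. Z1 = {q5, q6}; fixed.
Sat(E[(crit | lock) U (lock & start)]) = {q5, q6}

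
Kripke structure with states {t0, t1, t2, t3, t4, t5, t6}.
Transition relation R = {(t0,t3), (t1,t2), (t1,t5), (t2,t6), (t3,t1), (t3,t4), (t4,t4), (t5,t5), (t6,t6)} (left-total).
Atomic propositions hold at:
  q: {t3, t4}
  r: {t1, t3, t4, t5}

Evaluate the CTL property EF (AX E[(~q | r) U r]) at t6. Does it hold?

Sat(~q) = {t0, t1, t2, t5, t6}
Sat(~q | r) = {t0, t1, t2, t3, t4, t5, t6}
E[(~q | r) U r]: least fixpoint, start Z0 = Sat(r) = {t1, t3, t4, t5}, add states in Sat(~q | r) with some successor in Z. Z1 = {t0, t1, t3, t4, t5}; fixed.
Sat(E[(~q | r) U r]) = {t0, t1, t3, t4, t5}
Sat(AX E[(~q | r) U r]) = {s : every successor in {t0, t1, t3, t4, t5}} = {t0, t3, t4, t5}
EF (AX E[(~q | r) U r]): least fixpoint, start Z0 = {t0, t3, t4, t5}, add states with some successor in Z. Z1 = {t0, t1, t3, t4, t5}; fixed.
Sat(EF (AX E[(~q | r) U r])) = {t0, t1, t3, t4, t5}
t6 ∉ Sat(EF (AX E[(~q | r) U r])) = {t0, t1, t3, t4, t5}, so the formula does not hold at t6.

No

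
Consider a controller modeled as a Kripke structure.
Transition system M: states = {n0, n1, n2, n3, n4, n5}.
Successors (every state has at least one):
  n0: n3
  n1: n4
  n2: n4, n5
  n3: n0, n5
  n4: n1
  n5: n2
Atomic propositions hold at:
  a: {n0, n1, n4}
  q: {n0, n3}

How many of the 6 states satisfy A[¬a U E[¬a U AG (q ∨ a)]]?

Sat(¬a) = {n2, n3, n5}
Sat(q ∨ a) = {n0, n1, n3, n4}
AG (q ∨ a): greatest fixpoint, start Z0 = {n0, n1, n3, n4}, keep only states in Sat with every successor in Z. Z1 = {n0, n1, n4}; Z2 = {n1, n4}; fixed.
Sat(AG (q ∨ a)) = {n1, n4}
E[¬a U AG (q ∨ a)]: least fixpoint, start Z0 = Sat(AG (q ∨ a)) = {n1, n4}, add states in Sat(¬a) with some successor in Z. Z1 = {n1, n2, n4}; Z2 = {n1, n2, n4, n5}; Z3 = {n1, n2, n3, n4, n5}; fixed.
Sat(E[¬a U AG (q ∨ a)]) = {n1, n2, n3, n4, n5}
A[¬a U E[¬a U AG (q ∨ a)]]: least fixpoint, start Z0 = Sat(E[¬a U AG (q ∨ a)]) = {n1, n2, n3, n4, n5}, add states in Sat(¬a) with every successor in Z. Already a fixed point.
Sat(A[¬a U E[¬a U AG (q ∨ a)]]) = {n1, n2, n3, n4, n5}
|Sat(A[¬a U E[¬a U AG (q ∨ a)]])| = |{n1, n2, n3, n4, n5}| = 5.

5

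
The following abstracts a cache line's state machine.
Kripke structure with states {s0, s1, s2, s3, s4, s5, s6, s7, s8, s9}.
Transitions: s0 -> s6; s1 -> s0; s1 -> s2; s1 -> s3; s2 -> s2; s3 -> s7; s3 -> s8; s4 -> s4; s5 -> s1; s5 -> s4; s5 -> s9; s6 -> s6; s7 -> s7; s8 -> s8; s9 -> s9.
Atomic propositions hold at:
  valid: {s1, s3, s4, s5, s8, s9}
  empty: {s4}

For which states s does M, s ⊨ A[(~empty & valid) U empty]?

Sat(~empty) = {s0, s1, s2, s3, s5, s6, s7, s8, s9}
Sat(~empty & valid) = {s1, s3, s5, s8, s9}
A[(~empty & valid) U empty]: least fixpoint, start Z0 = Sat(empty) = {s4}, add states in Sat(~empty & valid) with every successor in Z. Already a fixed point.
Sat(A[(~empty & valid) U empty]) = {s4}

{s4}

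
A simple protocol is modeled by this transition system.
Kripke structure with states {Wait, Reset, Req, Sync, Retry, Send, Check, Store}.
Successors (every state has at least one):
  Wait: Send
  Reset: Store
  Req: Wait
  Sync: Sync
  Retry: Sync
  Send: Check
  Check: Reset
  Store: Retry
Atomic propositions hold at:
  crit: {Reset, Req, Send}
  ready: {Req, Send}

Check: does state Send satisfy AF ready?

AF ready: least fixpoint, start Z0 = {Req, Send}, add states with every successor in Z. Z1 = {Wait, Req, Send}; fixed.
Sat(AF ready) = {Wait, Req, Send}
Send ∈ Sat(AF ready) = {Wait, Req, Send}, so the formula holds at Send.

Yes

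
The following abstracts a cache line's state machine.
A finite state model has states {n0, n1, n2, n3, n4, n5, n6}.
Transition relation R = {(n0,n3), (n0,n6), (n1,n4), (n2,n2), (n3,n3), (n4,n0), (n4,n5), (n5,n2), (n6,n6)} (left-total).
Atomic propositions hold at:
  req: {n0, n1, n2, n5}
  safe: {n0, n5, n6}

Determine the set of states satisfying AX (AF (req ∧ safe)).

Sat(req ∧ safe) = {n0, n5}
AF (req ∧ safe): least fixpoint, start Z0 = {n0, n5}, add states with every successor in Z. Z1 = {n0, n4, n5}; Z2 = {n0, n1, n4, n5}; fixed.
Sat(AF (req ∧ safe)) = {n0, n1, n4, n5}
Sat(AX (AF (req ∧ safe))) = {s : every successor in {n0, n1, n4, n5}} = {n1, n4}

{n1, n4}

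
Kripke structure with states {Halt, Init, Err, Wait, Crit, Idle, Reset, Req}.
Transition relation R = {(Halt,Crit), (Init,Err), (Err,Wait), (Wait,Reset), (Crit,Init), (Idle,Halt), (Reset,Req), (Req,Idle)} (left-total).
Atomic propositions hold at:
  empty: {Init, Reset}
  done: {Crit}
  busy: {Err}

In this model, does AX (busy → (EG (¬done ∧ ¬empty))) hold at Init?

Sat(¬done) = {Halt, Init, Err, Wait, Idle, Reset, Req}
Sat(¬empty) = {Halt, Err, Wait, Crit, Idle, Req}
Sat(¬done ∧ ¬empty) = {Halt, Err, Wait, Idle, Req}
EG (¬done ∧ ¬empty): greatest fixpoint, start Z0 = {Halt, Err, Wait, Idle, Req}, keep only states in Sat with some successor in Z. Z1 = {Err, Idle, Req}; Z2 = {Req}; Z3 = ∅; fixed.
Sat(EG (¬done ∧ ¬empty)) = ∅
Sat(busy → (EG (¬done ∧ ¬empty))) = {Halt, Init, Wait, Crit, Idle, Reset, Req}
Sat(AX (busy → (EG (¬done ∧ ¬empty)))) = {s : every successor in {Halt, Init, Wait, Crit, Idle, Reset, Req}} = {Halt, Err, Wait, Crit, Idle, Reset, Req}
Init ∉ Sat(AX (busy → (EG (¬done ∧ ¬empty)))) = {Halt, Err, Wait, Crit, Idle, Reset, Req}, so the formula does not hold at Init.

No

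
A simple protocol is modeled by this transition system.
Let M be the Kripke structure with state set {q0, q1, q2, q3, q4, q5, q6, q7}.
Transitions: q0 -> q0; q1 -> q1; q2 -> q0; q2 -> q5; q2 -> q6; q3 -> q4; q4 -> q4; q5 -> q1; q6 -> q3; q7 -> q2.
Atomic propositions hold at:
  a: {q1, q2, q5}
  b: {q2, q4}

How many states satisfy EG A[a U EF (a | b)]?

Sat(a | b) = {q1, q2, q4, q5}
EF (a | b): least fixpoint, start Z0 = {q1, q2, q4, q5}, add states with some successor in Z. Z1 = {q1, q2, q3, q4, q5, q7}; Z2 = {q1, q2, q3, q4, q5, q6, q7}; fixed.
Sat(EF (a | b)) = {q1, q2, q3, q4, q5, q6, q7}
A[a U EF (a | b)]: least fixpoint, start Z0 = Sat(EF (a | b)) = {q1, q2, q3, q4, q5, q6, q7}, add states in Sat(a) with every successor in Z. Already a fixed point.
Sat(A[a U EF (a | b)]) = {q1, q2, q3, q4, q5, q6, q7}
EG A[a U EF (a | b)]: greatest fixpoint, start Z0 = {q1, q2, q3, q4, q5, q6, q7}, keep only states in Sat with some successor in Z. Already a fixed point.
Sat(EG A[a U EF (a | b)]) = {q1, q2, q3, q4, q5, q6, q7}
|Sat(EG A[a U EF (a | b)])| = |{q1, q2, q3, q4, q5, q6, q7}| = 7.

7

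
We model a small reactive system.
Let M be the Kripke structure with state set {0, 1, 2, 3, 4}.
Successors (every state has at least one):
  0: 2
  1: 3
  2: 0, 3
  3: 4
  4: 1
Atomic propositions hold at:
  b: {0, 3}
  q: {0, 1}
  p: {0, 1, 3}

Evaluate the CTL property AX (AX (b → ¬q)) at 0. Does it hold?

No

Sat(¬q) = {2, 3, 4}
Sat(b → ¬q) = {1, 2, 3, 4}
Sat(AX (b → ¬q)) = {s : every successor in {1, 2, 3, 4}} = {0, 1, 3, 4}
Sat(AX (AX (b → ¬q))) = {s : every successor in {0, 1, 3, 4}} = {1, 2, 3, 4}
0 ∉ Sat(AX (AX (b → ¬q))) = {1, 2, 3, 4}, so the formula does not hold at 0.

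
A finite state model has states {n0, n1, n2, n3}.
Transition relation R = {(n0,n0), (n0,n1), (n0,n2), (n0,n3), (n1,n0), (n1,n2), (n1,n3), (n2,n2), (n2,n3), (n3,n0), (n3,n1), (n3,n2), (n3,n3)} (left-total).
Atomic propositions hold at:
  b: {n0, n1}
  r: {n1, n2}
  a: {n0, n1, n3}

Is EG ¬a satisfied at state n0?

No

Sat(¬a) = {n2}
EG ¬a: greatest fixpoint, start Z0 = {n2}, keep only states in Sat with some successor in Z. Already a fixed point.
Sat(EG ¬a) = {n2}
n0 ∉ Sat(EG ¬a) = {n2}, so the formula does not hold at n0.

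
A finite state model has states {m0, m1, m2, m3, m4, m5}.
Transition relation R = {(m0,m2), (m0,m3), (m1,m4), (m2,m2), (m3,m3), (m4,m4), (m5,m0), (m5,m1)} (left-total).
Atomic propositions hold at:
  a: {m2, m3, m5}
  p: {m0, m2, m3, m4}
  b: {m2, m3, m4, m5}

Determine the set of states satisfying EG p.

{m0, m2, m3, m4}

EG p: greatest fixpoint, start Z0 = {m0, m2, m3, m4}, keep only states in Sat with some successor in Z. Already a fixed point.
Sat(EG p) = {m0, m2, m3, m4}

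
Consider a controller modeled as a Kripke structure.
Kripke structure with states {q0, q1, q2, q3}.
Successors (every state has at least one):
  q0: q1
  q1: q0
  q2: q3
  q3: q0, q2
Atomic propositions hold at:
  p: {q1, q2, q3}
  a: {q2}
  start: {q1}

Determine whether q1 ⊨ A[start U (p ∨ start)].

Yes

Sat(p ∨ start) = {q1, q2, q3}
A[start U (p ∨ start)]: least fixpoint, start Z0 = Sat((p ∨ start)) = {q1, q2, q3}, add states in Sat(start) with every successor in Z. Already a fixed point.
Sat(A[start U (p ∨ start)]) = {q1, q2, q3}
q1 ∈ Sat(A[start U (p ∨ start)]) = {q1, q2, q3}, so the formula holds at q1.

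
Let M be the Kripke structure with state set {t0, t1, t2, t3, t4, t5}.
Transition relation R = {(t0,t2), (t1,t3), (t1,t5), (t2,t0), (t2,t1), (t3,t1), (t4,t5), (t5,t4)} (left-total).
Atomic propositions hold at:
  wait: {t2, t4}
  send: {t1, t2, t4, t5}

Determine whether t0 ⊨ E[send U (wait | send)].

Sat(wait | send) = {t1, t2, t4, t5}
E[send U (wait | send)]: least fixpoint, start Z0 = Sat((wait | send)) = {t1, t2, t4, t5}, add states in Sat(send) with some successor in Z. Already a fixed point.
Sat(E[send U (wait | send)]) = {t1, t2, t4, t5}
t0 ∉ Sat(E[send U (wait | send)]) = {t1, t2, t4, t5}, so the formula does not hold at t0.

No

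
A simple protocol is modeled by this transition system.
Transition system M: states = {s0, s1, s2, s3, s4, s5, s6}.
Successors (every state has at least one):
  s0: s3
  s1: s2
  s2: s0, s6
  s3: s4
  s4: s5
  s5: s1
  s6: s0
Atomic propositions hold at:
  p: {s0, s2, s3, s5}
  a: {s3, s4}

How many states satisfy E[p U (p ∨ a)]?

Sat(p ∨ a) = {s0, s2, s3, s4, s5}
E[p U (p ∨ a)]: least fixpoint, start Z0 = Sat((p ∨ a)) = {s0, s2, s3, s4, s5}, add states in Sat(p) with some successor in Z. Already a fixed point.
Sat(E[p U (p ∨ a)]) = {s0, s2, s3, s4, s5}
|Sat(E[p U (p ∨ a)])| = |{s0, s2, s3, s4, s5}| = 5.

5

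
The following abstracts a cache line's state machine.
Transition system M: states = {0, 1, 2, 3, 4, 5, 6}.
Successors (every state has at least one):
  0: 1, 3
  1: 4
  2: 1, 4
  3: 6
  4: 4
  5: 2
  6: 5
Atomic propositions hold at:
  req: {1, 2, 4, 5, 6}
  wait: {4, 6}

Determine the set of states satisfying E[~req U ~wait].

Sat(~req) = {0, 3}
Sat(~wait) = {0, 1, 2, 3, 5}
E[~req U ~wait]: least fixpoint, start Z0 = Sat(~wait) = {0, 1, 2, 3, 5}, add states in Sat(~req) with some successor in Z. Already a fixed point.
Sat(E[~req U ~wait]) = {0, 1, 2, 3, 5}

{0, 1, 2, 3, 5}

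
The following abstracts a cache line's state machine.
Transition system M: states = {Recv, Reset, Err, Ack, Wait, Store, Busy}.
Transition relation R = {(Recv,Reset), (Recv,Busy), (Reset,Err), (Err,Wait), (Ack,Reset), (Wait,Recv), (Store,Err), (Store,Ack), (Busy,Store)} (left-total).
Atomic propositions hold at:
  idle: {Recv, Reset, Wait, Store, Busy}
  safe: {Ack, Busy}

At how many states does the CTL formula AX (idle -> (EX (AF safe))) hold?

AF safe: least fixpoint, start Z0 = {Ack, Busy}, add states with every successor in Z. Already a fixed point.
Sat(AF safe) = {Ack, Busy}
Sat(EX (AF safe)) = {s : some successor in {Ack, Busy}} = {Recv, Store}
Sat(idle -> (EX (AF safe))) = {Recv, Err, Ack, Store}
Sat(AX (idle -> (EX (AF safe)))) = {s : every successor in {Recv, Err, Ack, Store}} = {Reset, Wait, Store, Busy}
|Sat(AX (idle -> (EX (AF safe))))| = |{Reset, Wait, Store, Busy}| = 4.

4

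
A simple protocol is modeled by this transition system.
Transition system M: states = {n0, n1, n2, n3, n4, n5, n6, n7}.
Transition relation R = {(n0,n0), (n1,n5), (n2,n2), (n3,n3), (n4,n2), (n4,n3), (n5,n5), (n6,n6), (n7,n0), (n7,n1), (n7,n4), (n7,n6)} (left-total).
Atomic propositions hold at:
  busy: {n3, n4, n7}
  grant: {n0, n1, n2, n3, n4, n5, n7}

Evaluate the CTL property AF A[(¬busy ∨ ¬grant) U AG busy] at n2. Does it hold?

Sat(¬busy) = {n0, n1, n2, n5, n6}
Sat(¬grant) = {n6}
Sat(¬busy ∨ ¬grant) = {n0, n1, n2, n5, n6}
AG busy: greatest fixpoint, start Z0 = {n3, n4, n7}, keep only states in Sat with every successor in Z. Z1 = {n3}; fixed.
Sat(AG busy) = {n3}
A[(¬busy ∨ ¬grant) U AG busy]: least fixpoint, start Z0 = Sat(AG busy) = {n3}, add states in Sat(¬busy ∨ ¬grant) with every successor in Z. Already a fixed point.
Sat(A[(¬busy ∨ ¬grant) U AG busy]) = {n3}
AF A[(¬busy ∨ ¬grant) U AG busy]: least fixpoint, start Z0 = {n3}, add states with every successor in Z. Already a fixed point.
Sat(AF A[(¬busy ∨ ¬grant) U AG busy]) = {n3}
n2 ∉ Sat(AF A[(¬busy ∨ ¬grant) U AG busy]) = {n3}, so the formula does not hold at n2.

No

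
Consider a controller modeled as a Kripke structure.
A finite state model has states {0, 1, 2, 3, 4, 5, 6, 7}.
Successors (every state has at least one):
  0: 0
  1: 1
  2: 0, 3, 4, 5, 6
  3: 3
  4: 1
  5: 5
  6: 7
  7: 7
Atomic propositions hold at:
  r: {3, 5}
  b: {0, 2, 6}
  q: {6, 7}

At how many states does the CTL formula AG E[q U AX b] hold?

1

Sat(AX b) = {s : every successor in {0, 2, 6}} = {0}
E[q U AX b]: least fixpoint, start Z0 = Sat(AX b) = {0}, add states in Sat(q) with some successor in Z. Already a fixed point.
Sat(E[q U AX b]) = {0}
AG E[q U AX b]: greatest fixpoint, start Z0 = {0}, keep only states in Sat with every successor in Z. Already a fixed point.
Sat(AG E[q U AX b]) = {0}
|Sat(AG E[q U AX b])| = |{0}| = 1.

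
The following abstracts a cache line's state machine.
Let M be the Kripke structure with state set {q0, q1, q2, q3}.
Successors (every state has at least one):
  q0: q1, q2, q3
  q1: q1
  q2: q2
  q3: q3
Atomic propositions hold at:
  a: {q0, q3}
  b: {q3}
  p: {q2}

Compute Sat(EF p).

EF p: least fixpoint, start Z0 = {q2}, add states with some successor in Z. Z1 = {q0, q2}; fixed.
Sat(EF p) = {q0, q2}

{q0, q2}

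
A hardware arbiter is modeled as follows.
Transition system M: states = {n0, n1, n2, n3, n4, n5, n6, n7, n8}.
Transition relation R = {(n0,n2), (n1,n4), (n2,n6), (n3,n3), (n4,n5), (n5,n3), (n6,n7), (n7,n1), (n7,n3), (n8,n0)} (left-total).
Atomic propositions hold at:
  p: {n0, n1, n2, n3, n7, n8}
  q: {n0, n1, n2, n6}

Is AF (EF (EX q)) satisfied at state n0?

Sat(EX q) = {s : some successor in {n0, n1, n2, n6}} = {n0, n2, n7, n8}
EF (EX q): least fixpoint, start Z0 = {n0, n2, n7, n8}, add states with some successor in Z. Z1 = {n0, n2, n6, n7, n8}; fixed.
Sat(EF (EX q)) = {n0, n2, n6, n7, n8}
AF (EF (EX q)): least fixpoint, start Z0 = {n0, n2, n6, n7, n8}, add states with every successor in Z. Already a fixed point.
Sat(AF (EF (EX q))) = {n0, n2, n6, n7, n8}
n0 ∈ Sat(AF (EF (EX q))) = {n0, n2, n6, n7, n8}, so the formula holds at n0.

Yes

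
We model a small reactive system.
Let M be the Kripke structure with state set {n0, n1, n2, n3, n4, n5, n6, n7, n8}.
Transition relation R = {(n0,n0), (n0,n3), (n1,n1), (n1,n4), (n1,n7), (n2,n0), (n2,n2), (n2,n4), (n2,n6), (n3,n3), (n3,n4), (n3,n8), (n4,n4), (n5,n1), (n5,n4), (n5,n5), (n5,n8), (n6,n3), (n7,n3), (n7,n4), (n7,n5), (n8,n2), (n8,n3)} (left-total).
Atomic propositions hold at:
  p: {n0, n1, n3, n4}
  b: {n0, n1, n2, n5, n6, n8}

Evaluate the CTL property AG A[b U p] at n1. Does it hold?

No

A[b U p]: least fixpoint, start Z0 = Sat(p) = {n0, n1, n3, n4}, add states in Sat(b) with every successor in Z. Z1 = {n0, n1, n3, n4, n6}; fixed.
Sat(A[b U p]) = {n0, n1, n3, n4, n6}
AG A[b U p]: greatest fixpoint, start Z0 = {n0, n1, n3, n4, n6}, keep only states in Sat with every successor in Z. Z1 = {n0, n4, n6}; Z2 = {n4}; fixed.
Sat(AG A[b U p]) = {n4}
n1 ∉ Sat(AG A[b U p]) = {n4}, so the formula does not hold at n1.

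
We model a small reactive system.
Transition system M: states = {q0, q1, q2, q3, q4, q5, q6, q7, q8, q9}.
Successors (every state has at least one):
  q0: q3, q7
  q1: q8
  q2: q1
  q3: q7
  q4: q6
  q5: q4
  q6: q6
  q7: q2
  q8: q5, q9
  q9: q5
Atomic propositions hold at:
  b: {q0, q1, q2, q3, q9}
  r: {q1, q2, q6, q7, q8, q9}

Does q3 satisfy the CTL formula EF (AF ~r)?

Sat(~r) = {q0, q3, q4, q5}
AF ~r: least fixpoint, start Z0 = {q0, q3, q4, q5}, add states with every successor in Z. Z1 = {q0, q3, q4, q5, q9}; Z2 = {q0, q3, q4, q5, q8, q9}; Z3 = {q0, q1, q3, q4, q5, q8, q9}; Z4 = {q0, q1, q2, q3, q4, q5, q8, q9}; Z5 = {q0, q1, q2, q3, q4, q5, q7, q8, q9}; fixed.
Sat(AF ~r) = {q0, q1, q2, q3, q4, q5, q7, q8, q9}
EF (AF ~r): least fixpoint, start Z0 = {q0, q1, q2, q3, q4, q5, q7, q8, q9}, add states with some successor in Z. Already a fixed point.
Sat(EF (AF ~r)) = {q0, q1, q2, q3, q4, q5, q7, q8, q9}
q3 ∈ Sat(EF (AF ~r)) = {q0, q1, q2, q3, q4, q5, q7, q8, q9}, so the formula holds at q3.

Yes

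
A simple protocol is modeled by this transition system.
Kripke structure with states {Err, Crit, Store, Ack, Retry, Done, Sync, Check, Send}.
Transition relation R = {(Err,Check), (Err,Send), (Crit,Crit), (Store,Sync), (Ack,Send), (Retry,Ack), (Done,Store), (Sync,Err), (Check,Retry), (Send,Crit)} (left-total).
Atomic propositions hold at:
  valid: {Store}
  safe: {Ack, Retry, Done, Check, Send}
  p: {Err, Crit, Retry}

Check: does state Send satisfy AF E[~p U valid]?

No

Sat(~p) = {Store, Ack, Done, Sync, Check, Send}
E[~p U valid]: least fixpoint, start Z0 = Sat(valid) = {Store}, add states in Sat(~p) with some successor in Z. Z1 = {Store, Done}; fixed.
Sat(E[~p U valid]) = {Store, Done}
AF E[~p U valid]: least fixpoint, start Z0 = {Store, Done}, add states with every successor in Z. Already a fixed point.
Sat(AF E[~p U valid]) = {Store, Done}
Send ∉ Sat(AF E[~p U valid]) = {Store, Done}, so the formula does not hold at Send.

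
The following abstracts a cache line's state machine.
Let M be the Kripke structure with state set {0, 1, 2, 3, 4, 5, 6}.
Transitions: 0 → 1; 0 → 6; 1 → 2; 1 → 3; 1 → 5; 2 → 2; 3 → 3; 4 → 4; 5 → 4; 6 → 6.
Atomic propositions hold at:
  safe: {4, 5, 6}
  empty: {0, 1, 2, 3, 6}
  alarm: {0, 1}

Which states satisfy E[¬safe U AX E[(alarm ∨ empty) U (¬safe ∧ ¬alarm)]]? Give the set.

Sat(¬safe) = {0, 1, 2, 3}
Sat(alarm ∨ empty) = {0, 1, 2, 3, 6}
Sat(¬alarm) = {2, 3, 4, 5, 6}
Sat(¬safe ∧ ¬alarm) = {2, 3}
E[(alarm ∨ empty) U (¬safe ∧ ¬alarm)]: least fixpoint, start Z0 = Sat((¬safe ∧ ¬alarm)) = {2, 3}, add states in Sat(alarm ∨ empty) with some successor in Z. Z1 = {1, 2, 3}; Z2 = {0, 1, 2, 3}; fixed.
Sat(E[(alarm ∨ empty) U (¬safe ∧ ¬alarm)]) = {0, 1, 2, 3}
Sat(AX E[(alarm ∨ empty) U (¬safe ∧ ¬alarm)]) = {s : every successor in {0, 1, 2, 3}} = {2, 3}
E[¬safe U AX E[(alarm ∨ empty) U (¬safe ∧ ¬alarm)]]: least fixpoint, start Z0 = Sat(AX E[(alarm ∨ empty) U (¬safe ∧ ¬alarm)]) = {2, 3}, add states in Sat(¬safe) with some successor in Z. Z1 = {1, 2, 3}; Z2 = {0, 1, 2, 3}; fixed.
Sat(E[¬safe U AX E[(alarm ∨ empty) U (¬safe ∧ ¬alarm)]]) = {0, 1, 2, 3}

{0, 1, 2, 3}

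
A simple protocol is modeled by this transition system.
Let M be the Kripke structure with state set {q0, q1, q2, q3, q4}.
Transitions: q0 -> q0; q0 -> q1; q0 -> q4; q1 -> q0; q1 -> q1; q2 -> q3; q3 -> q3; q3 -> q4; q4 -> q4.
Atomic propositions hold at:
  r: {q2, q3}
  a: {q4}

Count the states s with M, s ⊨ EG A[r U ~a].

Sat(~a) = {q0, q1, q2, q3}
A[r U ~a]: least fixpoint, start Z0 = Sat(~a) = {q0, q1, q2, q3}, add states in Sat(r) with every successor in Z. Already a fixed point.
Sat(A[r U ~a]) = {q0, q1, q2, q3}
EG A[r U ~a]: greatest fixpoint, start Z0 = {q0, q1, q2, q3}, keep only states in Sat with some successor in Z. Already a fixed point.
Sat(EG A[r U ~a]) = {q0, q1, q2, q3}
|Sat(EG A[r U ~a])| = |{q0, q1, q2, q3}| = 4.

4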